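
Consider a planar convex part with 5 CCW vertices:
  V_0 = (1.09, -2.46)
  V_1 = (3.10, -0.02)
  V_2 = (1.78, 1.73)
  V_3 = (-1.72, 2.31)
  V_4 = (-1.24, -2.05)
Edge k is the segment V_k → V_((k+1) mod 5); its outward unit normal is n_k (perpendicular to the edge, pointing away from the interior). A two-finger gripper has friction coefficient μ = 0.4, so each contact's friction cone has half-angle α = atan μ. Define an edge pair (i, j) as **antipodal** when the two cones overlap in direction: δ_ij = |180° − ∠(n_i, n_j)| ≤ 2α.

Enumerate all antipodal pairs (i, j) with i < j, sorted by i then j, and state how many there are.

α = atan 0.4 = 21.80°;  2α = 43.60°
n_0 = (+0.7718, -0.6358)
n_1 = (+0.7984, +0.6022)
n_2 = (+0.1635, +0.9865)
n_3 = (-0.9940, -0.1094)
n_4 = (-0.1733, -0.9849)
  (0,1): δ = 103.49°  ·
  (0,2): δ = 59.93°  ·
  (0,3): δ = 45.76°  ·
  (0,4): δ = 119.50°  ·
  (1,2): δ = 136.44°  ·
  (1,3): δ = 30.74°  ✓
  (1,4): δ = 42.99°  ✓
  (2,3): δ = 74.31°  ·
  (2,4): δ = 0.57°  ✓
  (3,4): δ = 106.26°  ·
antipodal pairs: 3

count = 3; pairs: (1,3), (1,4), (2,4)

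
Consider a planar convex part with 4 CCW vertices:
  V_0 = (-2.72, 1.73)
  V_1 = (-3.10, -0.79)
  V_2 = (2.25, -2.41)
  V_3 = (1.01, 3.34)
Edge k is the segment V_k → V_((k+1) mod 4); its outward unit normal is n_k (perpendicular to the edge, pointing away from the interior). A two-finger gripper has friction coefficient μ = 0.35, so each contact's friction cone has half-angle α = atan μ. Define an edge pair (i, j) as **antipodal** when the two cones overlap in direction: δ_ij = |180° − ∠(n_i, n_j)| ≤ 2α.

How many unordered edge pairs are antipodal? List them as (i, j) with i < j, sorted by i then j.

α = atan 0.35 = 19.29°;  2α = 38.58°
n_0 = (-0.9888, +0.1491)
n_1 = (-0.2898, -0.9571)
n_2 = (+0.9775, +0.2108)
n_3 = (-0.3963, +0.9181)
  (0,1): δ = 98.27°  ·
  (0,2): δ = 20.74°  ✓
  (0,3): δ = 121.92°  ·
  (1,2): δ = 60.98°  ·
  (1,3): δ = 40.19°  ·
  (2,3): δ = 78.82°  ·
antipodal pairs: 1

count = 1; pairs: (0,2)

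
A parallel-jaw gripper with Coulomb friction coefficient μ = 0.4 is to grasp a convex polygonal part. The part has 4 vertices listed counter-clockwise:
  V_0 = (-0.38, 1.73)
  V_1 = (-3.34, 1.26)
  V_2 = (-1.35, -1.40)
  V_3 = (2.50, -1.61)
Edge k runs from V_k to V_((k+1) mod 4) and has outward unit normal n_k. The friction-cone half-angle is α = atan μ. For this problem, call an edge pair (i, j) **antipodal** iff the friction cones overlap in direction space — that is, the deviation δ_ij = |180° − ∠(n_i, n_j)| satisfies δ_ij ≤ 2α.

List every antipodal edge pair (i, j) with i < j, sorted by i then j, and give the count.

α = atan 0.4 = 21.80°;  2α = 43.60°
n_0 = (-0.1568, +0.9876)
n_1 = (-0.8007, -0.5990)
n_2 = (-0.0545, -0.9985)
n_3 = (+0.7573, +0.6530)
  (0,1): δ = 62.22°  ·
  (0,2): δ = 12.14°  ✓
  (0,3): δ = 121.75°  ·
  (1,2): δ = 129.92°  ·
  (1,3): δ = 3.97°  ✓
  (2,3): δ = 46.11°  ·
antipodal pairs: 2

count = 2; pairs: (0,2), (1,3)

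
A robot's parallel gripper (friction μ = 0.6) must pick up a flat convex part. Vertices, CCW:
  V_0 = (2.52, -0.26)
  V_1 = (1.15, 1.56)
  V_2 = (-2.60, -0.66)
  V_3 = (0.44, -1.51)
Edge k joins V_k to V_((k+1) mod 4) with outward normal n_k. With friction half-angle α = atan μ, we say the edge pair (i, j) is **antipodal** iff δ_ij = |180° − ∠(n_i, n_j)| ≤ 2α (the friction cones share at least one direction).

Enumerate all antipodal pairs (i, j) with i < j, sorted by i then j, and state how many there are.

count = 3; pairs: (0,2), (1,2), (1,3)

α = atan 0.6 = 30.96°;  2α = 61.93°
n_0 = (+0.7989, +0.6014)
n_1 = (-0.5094, +0.8605)
n_2 = (-0.2693, -0.9631)
n_3 = (+0.5151, -0.8571)
  (0,1): δ = 96.34°  ·
  (0,2): δ = 37.41°  ✓
  (0,3): δ = 84.03°  ·
  (1,2): δ = 46.25°  ✓
  (1,3): δ = 0.38°  ✓
  (2,3): δ = 133.37°  ·
antipodal pairs: 3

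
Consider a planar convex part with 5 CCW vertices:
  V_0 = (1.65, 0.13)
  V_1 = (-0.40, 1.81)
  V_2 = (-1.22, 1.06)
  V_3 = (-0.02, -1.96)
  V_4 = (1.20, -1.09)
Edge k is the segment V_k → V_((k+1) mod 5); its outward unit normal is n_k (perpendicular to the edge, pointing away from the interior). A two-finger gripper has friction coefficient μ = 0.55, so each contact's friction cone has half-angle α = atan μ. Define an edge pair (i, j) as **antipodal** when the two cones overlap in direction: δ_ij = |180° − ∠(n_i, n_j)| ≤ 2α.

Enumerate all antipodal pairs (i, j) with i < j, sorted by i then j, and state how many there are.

count = 4; pairs: (0,2), (1,3), (1,4), (2,4)

α = atan 0.55 = 28.81°;  2α = 57.62°
n_0 = (+0.6339, +0.7735)
n_1 = (-0.6749, +0.7379)
n_2 = (-0.9293, -0.3693)
n_3 = (+0.5806, -0.8142)
n_4 = (+0.9382, -0.3461)
  (0,1): δ = 98.22°  ·
  (0,2): δ = 28.99°  ✓
  (0,3): δ = 74.83°  ·
  (0,4): δ = 109.09°  ·
  (1,2): δ = 110.78°  ·
  (1,3): δ = 6.95°  ✓
  (1,4): δ = 27.31°  ✓
  (2,3): δ = 76.18°  ·
  (2,4): δ = 41.92°  ✓
  (3,4): δ = 145.74°  ·
antipodal pairs: 4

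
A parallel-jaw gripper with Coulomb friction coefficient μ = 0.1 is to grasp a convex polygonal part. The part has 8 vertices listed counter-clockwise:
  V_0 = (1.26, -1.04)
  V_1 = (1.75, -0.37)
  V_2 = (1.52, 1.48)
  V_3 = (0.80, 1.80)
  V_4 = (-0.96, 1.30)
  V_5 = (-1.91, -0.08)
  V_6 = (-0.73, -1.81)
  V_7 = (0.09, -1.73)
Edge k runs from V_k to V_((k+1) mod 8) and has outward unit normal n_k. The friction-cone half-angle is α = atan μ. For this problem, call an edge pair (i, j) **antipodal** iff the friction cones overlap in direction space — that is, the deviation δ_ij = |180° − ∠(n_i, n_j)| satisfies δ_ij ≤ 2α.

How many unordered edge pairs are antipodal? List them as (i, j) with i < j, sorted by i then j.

count = 2; pairs: (0,4), (3,6)

α = atan 0.1 = 5.71°;  2α = 11.42°
n_0 = (+0.8072, -0.5903)
n_1 = (+0.9924, +0.1234)
n_2 = (+0.4061, +0.9138)
n_3 = (-0.2733, +0.9619)
n_4 = (-0.8237, +0.5670)
n_5 = (-0.8261, -0.5635)
n_6 = (+0.0971, -0.9953)
n_7 = (+0.5080, -0.8614)
  (0,1): δ = 136.73°  ·
  (0,2): δ = 77.78°  ·
  (0,3): δ = 37.96°  ·
  (0,4): δ = 1.64°  ✓
  (0,5): δ = 70.48°  ·
  (0,6): δ = 131.75°  ·
  (0,7): δ = 156.71°  ·
  (1,2): δ = 121.05°  ·
  (1,3): δ = 81.23°  ·
  (1,4): δ = 41.63°  ·
  (1,5): δ = 27.21°  ·
  (1,6): δ = 88.49°  ·
  (1,7): δ = 113.44°  ·
  (2,3): δ = 140.18°  ·
  (2,4): δ = 100.58°  ·
  (2,5): δ = 31.74°  ·
  (2,6): δ = 29.53°  ·
  (2,7): δ = 54.49°  ·
  (3,4): δ = 140.40°  ·
  (3,5): δ = 71.56°  ·
  (3,6): δ = 10.29°  ✓
  (3,7): δ = 14.67°  ·
  (4,5): δ = 111.16°  ·
  (4,6): δ = 49.88°  ·
  (4,7): δ = 24.93°  ·
  (5,6): δ = 118.72°  ·
  (5,7): δ = 93.77°  ·
  (6,7): δ = 155.04°  ·
antipodal pairs: 2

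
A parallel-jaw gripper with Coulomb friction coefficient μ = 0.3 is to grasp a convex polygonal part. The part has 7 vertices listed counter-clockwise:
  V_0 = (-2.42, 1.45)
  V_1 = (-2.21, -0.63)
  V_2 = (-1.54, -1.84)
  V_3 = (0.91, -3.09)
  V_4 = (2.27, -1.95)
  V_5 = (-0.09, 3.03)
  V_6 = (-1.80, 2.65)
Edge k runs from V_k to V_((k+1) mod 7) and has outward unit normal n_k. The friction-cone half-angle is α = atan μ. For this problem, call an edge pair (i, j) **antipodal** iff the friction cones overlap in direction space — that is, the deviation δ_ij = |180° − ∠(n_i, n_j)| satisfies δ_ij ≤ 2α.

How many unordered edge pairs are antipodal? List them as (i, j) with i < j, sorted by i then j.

α = atan 0.3 = 16.70°;  2α = 33.40°
n_0 = (-0.9949, -0.1005)
n_1 = (-0.8748, -0.4844)
n_2 = (-0.4545, -0.8908)
n_3 = (+0.6424, -0.7664)
n_4 = (+0.9037, +0.4282)
n_5 = (-0.2169, +0.9762)
n_6 = (-0.8884, +0.4590)
  (0,1): δ = 156.79°  ·
  (0,2): δ = 122.80°  ·
  (0,3): δ = 55.79°  ·
  (0,4): δ = 19.59°  ✓
  (0,5): δ = 96.76°  ·
  (0,6): δ = 146.91°  ·
  (1,2): δ = 146.00°  ·
  (1,3): δ = 79.00°  ·
  (1,4): δ = 3.62°  ✓
  (1,5): δ = 73.55°  ·
  (1,6): δ = 123.70°  ·
  (2,3): δ = 113.00°  ·
  (2,4): δ = 37.61°  ·
  (2,5): δ = 39.56°  ·
  (2,6): δ = 89.71°  ·
  (3,4): δ = 104.61°  ·
  (3,5): δ = 27.44°  ✓
  (3,6): δ = 22.71°  ✓
  (4,5): δ = 102.83°  ·
  (4,6): δ = 52.68°  ·
  (5,6): δ = 129.85°  ·
antipodal pairs: 4

count = 4; pairs: (0,4), (1,4), (3,5), (3,6)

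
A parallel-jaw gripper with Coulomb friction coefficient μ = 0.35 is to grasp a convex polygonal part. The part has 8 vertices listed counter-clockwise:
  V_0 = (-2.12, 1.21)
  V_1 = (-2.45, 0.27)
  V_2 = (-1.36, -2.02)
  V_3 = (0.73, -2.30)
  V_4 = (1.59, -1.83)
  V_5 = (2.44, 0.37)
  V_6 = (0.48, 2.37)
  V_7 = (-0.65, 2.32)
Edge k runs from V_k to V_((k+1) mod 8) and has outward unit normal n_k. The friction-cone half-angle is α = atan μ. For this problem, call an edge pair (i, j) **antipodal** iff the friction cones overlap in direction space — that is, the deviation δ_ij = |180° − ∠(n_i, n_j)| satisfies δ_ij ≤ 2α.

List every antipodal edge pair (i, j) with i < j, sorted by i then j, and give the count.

α = atan 0.35 = 19.29°;  2α = 38.58°
n_0 = (-0.9435, +0.3312)
n_1 = (-0.9029, -0.4298)
n_2 = (-0.1328, -0.9911)
n_3 = (+0.4796, -0.8775)
n_4 = (+0.9328, -0.3604)
n_5 = (+0.7142, +0.6999)
n_6 = (-0.0442, +0.9990)
n_7 = (-0.6026, +0.7980)
  (0,1): δ = 135.20°  ·
  (0,2): δ = 78.29°  ·
  (0,3): δ = 42.00°  ·
  (0,4): δ = 1.78°  ✓
  (0,5): δ = 63.77°  ·
  (0,6): δ = 111.88°  ·
  (0,7): δ = 146.40°  ·
  (1,2): δ = 123.08°  ·
  (1,3): δ = 86.80°  ·
  (1,4): δ = 46.58°  ·
  (1,5): δ = 18.97°  ✓
  (1,6): δ = 67.08°  ·
  (1,7): δ = 101.60°  ·
  (2,3): δ = 143.71°  ·
  (2,4): δ = 103.49°  ·
  (2,5): δ = 37.95°  ✓
  (2,6): δ = 10.16°  ✓
  (2,7): δ = 44.69°  ·
  (3,4): δ = 139.78°  ·
  (3,5): δ = 74.24°  ·
  (3,6): δ = 26.12°  ✓
  (3,7): δ = 8.40°  ✓
  (4,5): δ = 114.45°  ·
  (4,6): δ = 66.34°  ·
  (4,7): δ = 31.82°  ✓
  (5,6): δ = 131.89°  ·
  (5,7): δ = 97.36°  ·
  (6,7): δ = 145.48°  ·
antipodal pairs: 7

count = 7; pairs: (0,4), (1,5), (2,5), (2,6), (3,6), (3,7), (4,7)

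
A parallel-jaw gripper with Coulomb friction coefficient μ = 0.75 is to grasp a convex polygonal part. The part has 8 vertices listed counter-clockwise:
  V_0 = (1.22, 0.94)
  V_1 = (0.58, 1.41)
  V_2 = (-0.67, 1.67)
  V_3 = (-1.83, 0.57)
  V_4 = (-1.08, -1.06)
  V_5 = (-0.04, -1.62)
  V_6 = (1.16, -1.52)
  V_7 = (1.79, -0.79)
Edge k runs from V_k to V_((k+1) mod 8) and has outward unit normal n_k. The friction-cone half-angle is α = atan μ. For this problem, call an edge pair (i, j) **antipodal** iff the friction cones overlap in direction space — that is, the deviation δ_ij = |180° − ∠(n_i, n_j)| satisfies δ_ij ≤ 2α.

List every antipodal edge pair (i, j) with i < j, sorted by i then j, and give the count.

count = 14; pairs: (0,3), (0,4), (0,5), (1,3), (1,4), (1,5), (1,6), (2,4), (2,5), (2,6), (2,7), (3,6), (3,7), (4,7)

α = atan 0.75 = 36.87°;  2α = 73.74°
n_0 = (+0.5919, +0.8060)
n_1 = (+0.2036, +0.9790)
n_2 = (-0.6881, +0.7256)
n_3 = (-0.9084, -0.4180)
n_4 = (-0.4741, -0.8805)
n_5 = (+0.0830, -0.9965)
n_6 = (+0.7571, -0.6533)
n_7 = (+0.9498, +0.3129)
  (0,1): δ = 155.46°  ·
  (0,2): δ = 100.23°  ·
  (0,3): δ = 29.00°  ✓
  (0,4): δ = 7.99°  ✓
  (0,5): δ = 41.06°  ✓
  (0,6): δ = 85.50°  ·
  (0,7): δ = 144.53°  ·
  (1,2): δ = 124.77°  ·
  (1,3): δ = 53.54°  ✓
  (1,4): δ = 16.55°  ✓
  (1,5): δ = 16.51°  ✓
  (1,6): δ = 60.96°  ✓
  (1,7): δ = 119.99°  ·
  (2,3): δ = 108.77°  ·
  (2,4): δ = 71.78°  ✓
  (2,5): δ = 38.72°  ✓
  (2,6): δ = 5.73°  ✓
  (2,7): δ = 64.76°  ✓
  (3,4): δ = 143.01°  ·
  (3,5): δ = 109.94°  ·
  (3,6): δ = 65.50°  ✓
  (3,7): δ = 6.47°  ✓
  (4,5): δ = 146.94°  ·
  (4,6): δ = 102.49°  ·
  (4,7): δ = 43.46°  ✓
  (5,6): δ = 135.56°  ·
  (5,7): δ = 76.53°  ·
  (6,7): δ = 120.97°  ·
antipodal pairs: 14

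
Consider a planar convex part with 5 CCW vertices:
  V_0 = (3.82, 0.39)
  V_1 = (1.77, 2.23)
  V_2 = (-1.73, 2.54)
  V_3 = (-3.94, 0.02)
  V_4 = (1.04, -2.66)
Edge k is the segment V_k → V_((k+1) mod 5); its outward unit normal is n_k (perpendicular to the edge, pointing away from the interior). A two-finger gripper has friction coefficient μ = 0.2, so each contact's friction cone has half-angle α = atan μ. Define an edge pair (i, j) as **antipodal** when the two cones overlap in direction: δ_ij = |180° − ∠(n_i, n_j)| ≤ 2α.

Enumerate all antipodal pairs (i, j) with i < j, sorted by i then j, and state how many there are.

α = atan 0.2 = 11.31°;  2α = 22.62°
n_0 = (+0.6680, +0.7442)
n_1 = (+0.0882, +0.9961)
n_2 = (-0.7518, +0.6593)
n_3 = (-0.4739, -0.8806)
n_4 = (+0.7391, -0.6736)
  (0,1): δ = 143.15°  ·
  (0,2): δ = 89.34°  ·
  (0,3): δ = 13.62°  ✓
  (0,4): δ = 89.56°  ·
  (1,2): δ = 126.19°  ·
  (1,3): δ = 23.23°  ·
  (1,4): δ = 52.71°  ·
  (2,3): δ = 77.04°  ·
  (2,4): δ = 1.10°  ✓
  (3,4): δ = 104.06°  ·
antipodal pairs: 2

count = 2; pairs: (0,3), (2,4)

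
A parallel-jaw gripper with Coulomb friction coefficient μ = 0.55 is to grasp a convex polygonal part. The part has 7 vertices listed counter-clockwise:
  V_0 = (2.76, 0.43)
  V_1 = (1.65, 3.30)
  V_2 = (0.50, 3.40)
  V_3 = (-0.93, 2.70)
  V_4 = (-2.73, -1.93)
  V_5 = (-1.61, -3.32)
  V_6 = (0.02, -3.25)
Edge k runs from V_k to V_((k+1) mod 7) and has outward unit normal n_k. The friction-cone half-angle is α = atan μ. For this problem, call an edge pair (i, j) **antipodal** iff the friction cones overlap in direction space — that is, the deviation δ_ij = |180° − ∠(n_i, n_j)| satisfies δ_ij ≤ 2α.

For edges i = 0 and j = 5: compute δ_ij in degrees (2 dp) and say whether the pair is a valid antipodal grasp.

δ = 71.31°, invalid

α = atan 0.55 = 28.81°;  2α = 57.62°
edge 0: e_0 = (-1.11, +2.87);  n_0 = (+0.9327, +0.3607)
edge 5: e_5 = (+1.63, +0.07);  n_5 = (+0.0429, -0.9991)
∠(n_0, n_5) = 108.69°
δ = |180° − 108.69°| = 71.31°
71.31° > 2α = 57.62°  →  invalid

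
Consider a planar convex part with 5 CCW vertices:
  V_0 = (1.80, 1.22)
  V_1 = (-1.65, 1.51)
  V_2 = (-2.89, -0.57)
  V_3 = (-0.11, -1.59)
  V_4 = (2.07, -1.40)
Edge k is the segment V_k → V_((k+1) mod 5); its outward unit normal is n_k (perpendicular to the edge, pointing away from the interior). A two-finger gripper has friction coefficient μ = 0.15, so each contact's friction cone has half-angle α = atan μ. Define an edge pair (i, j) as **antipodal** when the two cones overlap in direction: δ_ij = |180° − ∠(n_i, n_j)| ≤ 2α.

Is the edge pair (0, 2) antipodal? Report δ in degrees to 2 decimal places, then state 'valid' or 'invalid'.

α = atan 0.15 = 8.53°;  2α = 17.06°
edge 0: e_0 = (-3.45, +0.29);  n_0 = (+0.0838, +0.9965)
edge 2: e_2 = (+2.78, -1.02);  n_2 = (-0.3445, -0.9388)
∠(n_0, n_2) = 164.66°
δ = |180° − 164.66°| = 15.34°
15.34° ≤ 2α = 17.06°  →  valid

δ = 15.34°, valid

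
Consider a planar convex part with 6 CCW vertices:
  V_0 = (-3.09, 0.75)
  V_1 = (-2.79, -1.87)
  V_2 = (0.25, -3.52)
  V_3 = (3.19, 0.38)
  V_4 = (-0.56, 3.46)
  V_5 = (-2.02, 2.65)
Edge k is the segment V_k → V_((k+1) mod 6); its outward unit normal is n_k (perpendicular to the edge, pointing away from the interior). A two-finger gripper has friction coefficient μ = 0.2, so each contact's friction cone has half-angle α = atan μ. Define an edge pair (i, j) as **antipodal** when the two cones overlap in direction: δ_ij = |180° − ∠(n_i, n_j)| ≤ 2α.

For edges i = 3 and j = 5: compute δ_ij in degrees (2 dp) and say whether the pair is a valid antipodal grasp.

α = atan 0.2 = 11.31°;  2α = 22.62°
edge 3: e_3 = (-3.75, +3.08);  n_3 = (+0.6347, +0.7728)
edge 5: e_5 = (-1.07, -1.90);  n_5 = (-0.8713, +0.4907)
∠(n_3, n_5) = 100.01°
δ = |180° − 100.01°| = 79.99°
79.99° > 2α = 22.62°  →  invalid

δ = 79.99°, invalid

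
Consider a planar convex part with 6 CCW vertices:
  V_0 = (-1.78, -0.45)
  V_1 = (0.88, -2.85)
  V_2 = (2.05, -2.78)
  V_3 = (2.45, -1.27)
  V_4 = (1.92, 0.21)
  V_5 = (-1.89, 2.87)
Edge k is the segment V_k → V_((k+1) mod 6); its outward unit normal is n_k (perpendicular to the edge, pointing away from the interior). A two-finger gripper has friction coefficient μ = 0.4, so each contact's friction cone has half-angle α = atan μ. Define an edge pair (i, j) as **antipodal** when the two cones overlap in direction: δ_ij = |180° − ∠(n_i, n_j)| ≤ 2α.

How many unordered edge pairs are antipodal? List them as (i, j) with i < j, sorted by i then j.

α = atan 0.4 = 21.80°;  2α = 43.60°
n_0 = (-0.6699, -0.7425)
n_1 = (+0.0597, -0.9982)
n_2 = (+0.9667, -0.2561)
n_3 = (+0.9415, +0.3371)
n_4 = (+0.5725, +0.8199)
n_5 = (-0.9995, -0.0331)
  (0,1): δ = 134.52°  ·
  (0,2): δ = 62.78°  ·
  (0,3): δ = 28.24°  ✓
  (0,4): δ = 7.14°  ✓
  (0,5): δ = 133.96°  ·
  (1,2): δ = 108.26°  ·
  (1,3): δ = 73.72°  ·
  (1,4): δ = 38.35°  ✓
  (1,5): δ = 88.47°  ·
  (2,3): δ = 145.46°  ·
  (2,4): δ = 110.08°  ·
  (2,5): δ = 16.73°  ✓
  (3,4): δ = 144.62°  ·
  (3,5): δ = 17.81°  ✓
  (4,5): δ = 53.18°  ·
antipodal pairs: 5

count = 5; pairs: (0,3), (0,4), (1,4), (2,5), (3,5)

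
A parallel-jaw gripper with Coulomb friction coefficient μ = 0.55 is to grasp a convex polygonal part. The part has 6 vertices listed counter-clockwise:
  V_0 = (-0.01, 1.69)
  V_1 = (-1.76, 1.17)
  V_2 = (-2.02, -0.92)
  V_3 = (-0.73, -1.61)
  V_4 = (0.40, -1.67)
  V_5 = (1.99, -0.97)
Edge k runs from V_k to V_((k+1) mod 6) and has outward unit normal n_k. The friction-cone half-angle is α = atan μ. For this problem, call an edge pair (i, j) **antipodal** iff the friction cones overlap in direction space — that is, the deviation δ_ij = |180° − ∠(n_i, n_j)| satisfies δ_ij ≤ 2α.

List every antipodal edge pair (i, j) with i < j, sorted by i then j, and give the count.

α = atan 0.55 = 28.81°;  2α = 57.62°
n_0 = (-0.2848, +0.9586)
n_1 = (-0.9924, +0.1235)
n_2 = (-0.4717, -0.8818)
n_3 = (-0.0530, -0.9986)
n_4 = (+0.4029, -0.9152)
n_5 = (+0.7993, +0.6010)
  (0,1): δ = 113.64°  ·
  (0,2): δ = 44.69°  ✓
  (0,3): δ = 19.59°  ✓
  (0,4): δ = 7.21°  ✓
  (0,5): δ = 110.39°  ·
  (1,2): δ = 111.05°  ·
  (1,3): δ = 85.95°  ·
  (1,4): δ = 59.15°  ·
  (1,5): δ = 44.03°  ✓
  (2,3): δ = 154.90°  ·
  (2,4): δ = 128.10°  ·
  (2,5): δ = 24.92°  ✓
  (3,4): δ = 153.20°  ·
  (3,5): δ = 50.02°  ✓
  (4,5): δ = 76.82°  ·
antipodal pairs: 6

count = 6; pairs: (0,2), (0,3), (0,4), (1,5), (2,5), (3,5)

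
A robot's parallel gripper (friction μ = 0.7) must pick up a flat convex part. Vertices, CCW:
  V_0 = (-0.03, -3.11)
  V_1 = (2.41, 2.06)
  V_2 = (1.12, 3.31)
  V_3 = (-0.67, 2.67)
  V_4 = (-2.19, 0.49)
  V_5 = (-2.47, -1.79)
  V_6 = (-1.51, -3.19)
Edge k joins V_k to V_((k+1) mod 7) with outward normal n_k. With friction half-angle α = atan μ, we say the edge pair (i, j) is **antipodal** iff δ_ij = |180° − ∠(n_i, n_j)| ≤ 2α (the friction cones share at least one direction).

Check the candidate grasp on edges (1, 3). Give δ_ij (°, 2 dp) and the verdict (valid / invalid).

δ = 80.79°, invalid

α = atan 0.7 = 34.99°;  2α = 69.98°
edge 1: e_1 = (-1.29, +1.25);  n_1 = (+0.6959, +0.7182)
edge 3: e_3 = (-1.52, -2.18);  n_3 = (-0.8203, +0.5719)
∠(n_1, n_3) = 99.21°
δ = |180° − 99.21°| = 80.79°
80.79° > 2α = 69.98°  →  invalid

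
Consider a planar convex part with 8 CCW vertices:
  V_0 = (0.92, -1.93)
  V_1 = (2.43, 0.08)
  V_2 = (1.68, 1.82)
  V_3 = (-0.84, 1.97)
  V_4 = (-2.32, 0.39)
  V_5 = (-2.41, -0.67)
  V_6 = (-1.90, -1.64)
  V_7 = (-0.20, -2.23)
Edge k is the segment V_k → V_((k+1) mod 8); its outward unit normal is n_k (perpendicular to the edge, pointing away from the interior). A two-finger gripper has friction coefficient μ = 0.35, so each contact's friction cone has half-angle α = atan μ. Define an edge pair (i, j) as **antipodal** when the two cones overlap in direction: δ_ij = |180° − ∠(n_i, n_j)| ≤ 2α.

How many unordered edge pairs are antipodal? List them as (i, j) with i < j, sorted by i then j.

α = atan 0.35 = 19.29°;  2α = 38.58°
n_0 = (+0.7995, -0.6006)
n_1 = (+0.9183, +0.3958)
n_2 = (+0.0594, +0.9982)
n_3 = (-0.7298, +0.6836)
n_4 = (-0.9964, +0.0846)
n_5 = (-0.8851, -0.4654)
n_6 = (-0.3279, -0.9447)
n_7 = (+0.2587, -0.9659)
  (0,1): δ = 119.77°  ·
  (0,2): δ = 56.49°  ·
  (0,3): δ = 6.21°  ✓
  (0,4): δ = 32.06°  ✓
  (0,5): δ = 64.65°  ·
  (0,6): δ = 107.78°  ·
  (0,7): δ = 141.91°  ·
  (1,2): δ = 116.72°  ·
  (1,3): δ = 66.45°  ·
  (1,4): δ = 28.17°  ✓
  (1,5): δ = 4.42°  ✓
  (1,6): δ = 47.54°  ·
  (1,7): δ = 81.68°  ·
  (2,3): δ = 129.72°  ·
  (2,4): δ = 91.45°  ·
  (2,5): δ = 58.86°  ·
  (2,6): δ = 15.73°  ✓
  (2,7): δ = 18.40°  ✓
  (3,4): δ = 141.72°  ·
  (3,5): δ = 109.14°  ·
  (3,6): δ = 66.01°  ·
  (3,7): δ = 31.88°  ✓
  (4,5): δ = 147.41°  ·
  (4,6): δ = 104.29°  ·
  (4,7): δ = 70.15°  ·
  (5,6): δ = 136.87°  ·
  (5,7): δ = 102.74°  ·
  (6,7): δ = 145.87°  ·
antipodal pairs: 7

count = 7; pairs: (0,3), (0,4), (1,4), (1,5), (2,6), (2,7), (3,7)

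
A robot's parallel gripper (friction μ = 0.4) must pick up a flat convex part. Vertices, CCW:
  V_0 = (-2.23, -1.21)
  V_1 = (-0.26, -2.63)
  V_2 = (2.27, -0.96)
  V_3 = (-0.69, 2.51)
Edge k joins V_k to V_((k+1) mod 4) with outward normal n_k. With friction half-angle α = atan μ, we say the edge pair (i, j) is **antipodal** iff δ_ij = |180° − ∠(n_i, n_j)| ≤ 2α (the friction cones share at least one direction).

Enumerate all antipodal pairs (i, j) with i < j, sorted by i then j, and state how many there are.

α = atan 0.4 = 21.80°;  2α = 43.60°
n_0 = (-0.5847, -0.8112)
n_1 = (+0.5509, -0.8346)
n_2 = (+0.7608, +0.6490)
n_3 = (-0.9240, +0.3825)
  (0,1): δ = 110.79°  ·
  (0,2): δ = 13.75°  ✓
  (0,3): δ = 103.30°  ·
  (1,2): δ = 82.96°  ·
  (1,3): δ = 34.08°  ✓
  (2,3): δ = 62.95°  ·
antipodal pairs: 2

count = 2; pairs: (0,2), (1,3)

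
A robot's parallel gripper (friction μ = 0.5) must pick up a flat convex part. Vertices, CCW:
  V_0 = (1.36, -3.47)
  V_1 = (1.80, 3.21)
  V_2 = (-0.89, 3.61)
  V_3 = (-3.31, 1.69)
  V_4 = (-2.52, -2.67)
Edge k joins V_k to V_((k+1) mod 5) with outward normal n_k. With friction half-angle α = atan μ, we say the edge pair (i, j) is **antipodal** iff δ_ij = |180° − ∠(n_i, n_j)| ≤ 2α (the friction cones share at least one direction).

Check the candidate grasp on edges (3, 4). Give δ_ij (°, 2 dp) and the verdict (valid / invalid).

α = atan 0.5 = 26.57°;  2α = 53.13°
edge 3: e_3 = (+0.79, -4.36);  n_3 = (-0.9840, -0.1783)
edge 4: e_4 = (+3.88, -0.80);  n_4 = (-0.2019, -0.9794)
∠(n_3, n_4) = 68.08°
δ = |180° − 68.08°| = 111.92°
111.92° > 2α = 53.13°  →  invalid

δ = 111.92°, invalid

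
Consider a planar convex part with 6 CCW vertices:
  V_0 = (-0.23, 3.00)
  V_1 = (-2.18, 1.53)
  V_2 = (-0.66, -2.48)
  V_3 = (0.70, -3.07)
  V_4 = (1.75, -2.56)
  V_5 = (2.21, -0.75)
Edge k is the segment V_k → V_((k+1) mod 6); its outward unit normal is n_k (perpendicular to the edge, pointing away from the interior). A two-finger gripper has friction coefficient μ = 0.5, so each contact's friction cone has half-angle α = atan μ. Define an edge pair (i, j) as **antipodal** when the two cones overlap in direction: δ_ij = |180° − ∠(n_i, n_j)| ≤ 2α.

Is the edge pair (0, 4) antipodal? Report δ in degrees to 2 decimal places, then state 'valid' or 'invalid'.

δ = 38.73°, valid

α = atan 0.5 = 26.57°;  2α = 53.13°
edge 0: e_0 = (-1.95, -1.47);  n_0 = (-0.6020, +0.7985)
edge 4: e_4 = (+0.46, +1.81);  n_4 = (+0.9692, -0.2463)
∠(n_0, n_4) = 141.27°
δ = |180° − 141.27°| = 38.73°
38.73° ≤ 2α = 53.13°  →  valid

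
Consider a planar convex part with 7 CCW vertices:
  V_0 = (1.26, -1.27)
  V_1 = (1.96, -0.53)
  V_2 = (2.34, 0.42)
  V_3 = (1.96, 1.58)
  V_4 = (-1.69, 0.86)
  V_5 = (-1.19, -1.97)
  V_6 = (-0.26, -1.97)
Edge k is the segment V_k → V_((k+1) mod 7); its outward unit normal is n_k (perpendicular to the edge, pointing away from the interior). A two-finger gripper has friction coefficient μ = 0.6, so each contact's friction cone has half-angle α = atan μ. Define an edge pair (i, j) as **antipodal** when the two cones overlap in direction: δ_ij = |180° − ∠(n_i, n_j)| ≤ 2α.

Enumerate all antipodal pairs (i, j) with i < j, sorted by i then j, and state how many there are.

α = atan 0.6 = 30.96°;  2α = 61.93°
n_0 = (+0.7265, -0.6872)
n_1 = (+0.9285, -0.3714)
n_2 = (+0.9503, +0.3113)
n_3 = (-0.1935, +0.9811)
n_4 = (-0.9847, -0.1740)
n_5 = (+0.0000, -1.0000)
n_6 = (+0.4183, -0.9083)
  (0,1): δ = 158.39°  ·
  (0,2): δ = 118.45°  ·
  (0,3): δ = 35.43°  ✓
  (0,4): δ = 53.43°  ✓
  (0,5): δ = 133.41°  ·
  (0,6): δ = 158.14°  ·
  (1,2): δ = 140.06°  ·
  (1,3): δ = 57.04°  ✓
  (1,4): δ = 31.82°  ✓
  (1,5): δ = 111.80°  ·
  (1,6): δ = 136.53°  ·
  (2,3): δ = 96.98°  ·
  (2,4): δ = 8.12°  ✓
  (2,5): δ = 71.86°  ·
  (2,6): δ = 96.59°  ·
  (3,4): δ = 91.14°  ·
  (3,5): δ = 11.16°  ✓
  (3,6): δ = 13.57°  ✓
  (4,5): δ = 100.02°  ·
  (4,6): δ = 75.29°  ·
  (5,6): δ = 155.27°  ·
antipodal pairs: 7

count = 7; pairs: (0,3), (0,4), (1,3), (1,4), (2,4), (3,5), (3,6)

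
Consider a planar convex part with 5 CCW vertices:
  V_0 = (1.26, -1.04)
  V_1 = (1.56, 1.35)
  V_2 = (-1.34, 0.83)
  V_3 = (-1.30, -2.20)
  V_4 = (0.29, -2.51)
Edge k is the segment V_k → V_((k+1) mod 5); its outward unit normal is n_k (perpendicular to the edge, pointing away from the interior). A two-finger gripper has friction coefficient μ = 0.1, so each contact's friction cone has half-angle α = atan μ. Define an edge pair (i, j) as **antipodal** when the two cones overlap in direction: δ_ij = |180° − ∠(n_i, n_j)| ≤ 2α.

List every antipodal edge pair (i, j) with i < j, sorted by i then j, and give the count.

count = 1; pairs: (0,2)

α = atan 0.1 = 5.71°;  2α = 11.42°
n_0 = (+0.9922, -0.1245)
n_1 = (-0.1765, +0.9843)
n_2 = (-0.9999, -0.0132)
n_3 = (-0.1914, -0.9815)
n_4 = (+0.8347, -0.5508)
  (0,1): δ = 72.68°  ·
  (0,2): δ = 7.91°  ✓
  (0,3): δ = 86.12°  ·
  (0,4): δ = 153.74°  ·
  (1,2): δ = 99.41°  ·
  (1,3): δ = 21.20°  ·
  (1,4): δ = 46.41°  ·
  (2,3): δ = 101.79°  ·
  (2,4): δ = 34.18°  ·
  (3,4): δ = 112.39°  ·
antipodal pairs: 1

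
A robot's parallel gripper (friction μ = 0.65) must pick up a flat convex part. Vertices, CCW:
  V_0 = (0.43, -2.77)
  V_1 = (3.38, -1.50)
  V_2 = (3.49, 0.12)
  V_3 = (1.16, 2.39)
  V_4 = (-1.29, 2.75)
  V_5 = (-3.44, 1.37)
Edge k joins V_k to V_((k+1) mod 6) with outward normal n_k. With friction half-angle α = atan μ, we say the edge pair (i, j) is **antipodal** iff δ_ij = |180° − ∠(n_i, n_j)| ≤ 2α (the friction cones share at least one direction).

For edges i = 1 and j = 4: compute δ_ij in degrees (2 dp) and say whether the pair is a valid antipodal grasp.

δ = 53.42°, valid

α = atan 0.65 = 33.02°;  2α = 66.05°
edge 1: e_1 = (+0.11, +1.62);  n_1 = (+0.9977, -0.0677)
edge 4: e_4 = (-2.15, -1.38);  n_4 = (-0.5402, +0.8416)
∠(n_1, n_4) = 126.58°
δ = |180° − 126.58°| = 53.42°
53.42° ≤ 2α = 66.05°  →  valid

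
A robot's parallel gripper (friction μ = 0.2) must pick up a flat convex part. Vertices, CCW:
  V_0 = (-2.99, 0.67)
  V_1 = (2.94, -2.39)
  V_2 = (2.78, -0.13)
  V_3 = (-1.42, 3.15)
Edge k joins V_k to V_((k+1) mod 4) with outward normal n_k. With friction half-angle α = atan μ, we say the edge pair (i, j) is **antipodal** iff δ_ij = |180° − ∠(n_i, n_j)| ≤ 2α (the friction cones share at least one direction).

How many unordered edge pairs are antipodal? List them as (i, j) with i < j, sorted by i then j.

α = atan 0.2 = 11.31°;  2α = 22.62°
n_0 = (-0.4586, -0.8887)
n_1 = (+0.9975, +0.0706)
n_2 = (+0.6155, +0.7881)
n_3 = (-0.8449, +0.5349)
  (0,1): δ = 58.66°  ·
  (0,2): δ = 10.69°  ✓
  (0,3): δ = 84.96°  ·
  (1,2): δ = 132.04°  ·
  (1,3): δ = 36.39°  ·
  (2,3): δ = 84.35°  ·
antipodal pairs: 1

count = 1; pairs: (0,2)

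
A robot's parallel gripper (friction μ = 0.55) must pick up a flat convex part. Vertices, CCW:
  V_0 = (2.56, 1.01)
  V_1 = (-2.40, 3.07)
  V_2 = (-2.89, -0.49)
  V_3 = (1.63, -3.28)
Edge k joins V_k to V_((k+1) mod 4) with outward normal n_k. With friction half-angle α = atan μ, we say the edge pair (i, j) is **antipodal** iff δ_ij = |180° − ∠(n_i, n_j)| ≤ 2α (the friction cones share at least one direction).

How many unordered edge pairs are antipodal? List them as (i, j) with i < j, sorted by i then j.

α = atan 0.55 = 28.81°;  2α = 57.62°
n_0 = (+0.3836, +0.9235)
n_1 = (-0.9907, +0.1364)
n_2 = (-0.5253, -0.8509)
n_3 = (+0.9773, -0.2119)
  (0,1): δ = 75.28°  ·
  (0,2): δ = 9.13°  ✓
  (0,3): δ = 100.32°  ·
  (1,2): δ = 113.85°  ·
  (1,3): δ = 4.39°  ✓
  (2,3): δ = 70.55°  ·
antipodal pairs: 2

count = 2; pairs: (0,2), (1,3)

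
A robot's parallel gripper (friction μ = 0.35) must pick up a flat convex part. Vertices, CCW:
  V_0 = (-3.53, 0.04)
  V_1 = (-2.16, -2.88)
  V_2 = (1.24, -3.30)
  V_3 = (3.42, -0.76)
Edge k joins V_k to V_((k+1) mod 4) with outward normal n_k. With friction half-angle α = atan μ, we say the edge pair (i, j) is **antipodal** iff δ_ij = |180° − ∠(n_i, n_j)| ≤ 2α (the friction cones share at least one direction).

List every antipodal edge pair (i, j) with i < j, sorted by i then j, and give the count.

count = 1; pairs: (1,3)

α = atan 0.35 = 19.29°;  2α = 38.58°
n_0 = (-0.9053, -0.4248)
n_1 = (-0.1226, -0.9925)
n_2 = (+0.7588, -0.6513)
n_3 = (+0.1144, +0.9934)
  (0,1): δ = 122.18°  ·
  (0,2): δ = 65.77°  ·
  (0,3): δ = 58.30°  ·
  (1,2): δ = 123.60°  ·
  (1,3): δ = 0.48°  ✓
  (2,3): δ = 55.93°  ·
antipodal pairs: 1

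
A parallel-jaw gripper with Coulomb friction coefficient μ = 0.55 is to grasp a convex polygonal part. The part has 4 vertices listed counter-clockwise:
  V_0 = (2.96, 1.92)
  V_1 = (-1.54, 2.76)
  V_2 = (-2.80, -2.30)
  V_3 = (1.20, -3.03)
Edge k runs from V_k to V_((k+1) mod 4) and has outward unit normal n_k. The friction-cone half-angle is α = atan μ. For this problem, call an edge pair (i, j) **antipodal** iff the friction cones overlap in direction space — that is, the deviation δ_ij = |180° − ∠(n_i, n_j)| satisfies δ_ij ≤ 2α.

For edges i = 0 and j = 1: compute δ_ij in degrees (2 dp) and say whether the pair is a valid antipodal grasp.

α = atan 0.55 = 28.81°;  2α = 57.62°
edge 0: e_0 = (-4.50, +0.84);  n_0 = (+0.1835, +0.9830)
edge 1: e_1 = (-1.26, -5.06);  n_1 = (-0.9704, +0.2416)
∠(n_0, n_1) = 86.59°
δ = |180° − 86.59°| = 93.41°
93.41° > 2α = 57.62°  →  invalid

δ = 93.41°, invalid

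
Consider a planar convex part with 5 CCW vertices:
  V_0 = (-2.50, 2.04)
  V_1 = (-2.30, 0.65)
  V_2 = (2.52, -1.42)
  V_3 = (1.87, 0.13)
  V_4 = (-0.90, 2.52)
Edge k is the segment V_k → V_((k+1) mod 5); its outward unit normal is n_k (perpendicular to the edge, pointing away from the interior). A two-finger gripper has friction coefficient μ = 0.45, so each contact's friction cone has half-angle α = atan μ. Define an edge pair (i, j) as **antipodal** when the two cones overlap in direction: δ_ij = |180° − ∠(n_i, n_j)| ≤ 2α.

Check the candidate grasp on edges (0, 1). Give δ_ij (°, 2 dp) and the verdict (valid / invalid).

α = atan 0.45 = 24.23°;  2α = 48.46°
edge 0: e_0 = (+0.20, -1.39);  n_0 = (-0.9898, -0.1424)
edge 1: e_1 = (+4.82, -2.07);  n_1 = (-0.3946, -0.9188)
∠(n_0, n_1) = 58.57°
δ = |180° − 58.57°| = 121.43°
121.43° > 2α = 48.46°  →  invalid

δ = 121.43°, invalid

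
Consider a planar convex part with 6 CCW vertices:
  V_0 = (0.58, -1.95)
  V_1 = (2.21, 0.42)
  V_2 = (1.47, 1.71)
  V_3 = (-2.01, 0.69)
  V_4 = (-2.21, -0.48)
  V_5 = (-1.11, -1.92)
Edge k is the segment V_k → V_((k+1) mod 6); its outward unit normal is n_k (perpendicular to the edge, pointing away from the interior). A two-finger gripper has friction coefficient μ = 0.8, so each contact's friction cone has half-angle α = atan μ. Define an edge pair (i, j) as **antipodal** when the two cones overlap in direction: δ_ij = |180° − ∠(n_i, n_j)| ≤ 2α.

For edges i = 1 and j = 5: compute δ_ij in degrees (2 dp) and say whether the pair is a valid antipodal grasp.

α = atan 0.8 = 38.66°;  2α = 77.32°
edge 1: e_1 = (-0.74, +1.29);  n_1 = (+0.8674, +0.4976)
edge 5: e_5 = (+1.69, -0.03);  n_5 = (-0.0177, -0.9998)
∠(n_1, n_5) = 120.86°
δ = |180° − 120.86°| = 59.14°
59.14° ≤ 2α = 77.32°  →  valid

δ = 59.14°, valid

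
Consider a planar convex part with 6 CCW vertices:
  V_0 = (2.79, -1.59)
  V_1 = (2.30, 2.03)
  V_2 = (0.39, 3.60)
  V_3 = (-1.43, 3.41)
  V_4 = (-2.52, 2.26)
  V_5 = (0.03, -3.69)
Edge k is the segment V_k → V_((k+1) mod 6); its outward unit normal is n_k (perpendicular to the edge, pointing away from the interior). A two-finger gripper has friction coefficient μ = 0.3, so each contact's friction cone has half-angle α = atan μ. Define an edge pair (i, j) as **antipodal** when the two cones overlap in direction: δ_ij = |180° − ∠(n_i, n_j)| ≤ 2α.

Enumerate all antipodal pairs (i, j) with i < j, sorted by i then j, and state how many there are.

α = atan 0.3 = 16.70°;  2α = 33.40°
n_0 = (+0.9910, +0.1341)
n_1 = (+0.6350, +0.7725)
n_2 = (-0.1038, +0.9946)
n_3 = (-0.7258, +0.6879)
n_4 = (-0.9191, -0.3939)
n_5 = (+0.6055, -0.7958)
  (0,1): δ = 137.13°  ·
  (0,2): δ = 91.75°  ·
  (0,3): δ = 51.17°  ·
  (0,4): δ = 15.49°  ✓
  (0,5): δ = 119.56°  ·
  (1,2): δ = 134.62°  ·
  (1,3): δ = 94.05°  ·
  (1,4): δ = 27.38°  ✓
  (1,5): δ = 76.69°  ·
  (2,3): δ = 139.43°  ·
  (2,4): δ = 72.76°  ·
  (2,5): δ = 31.31°  ✓
  (3,4): δ = 113.34°  ·
  (3,5): δ = 9.27°  ✓
  (4,5): δ = 75.93°  ·
antipodal pairs: 4

count = 4; pairs: (0,4), (1,4), (2,5), (3,5)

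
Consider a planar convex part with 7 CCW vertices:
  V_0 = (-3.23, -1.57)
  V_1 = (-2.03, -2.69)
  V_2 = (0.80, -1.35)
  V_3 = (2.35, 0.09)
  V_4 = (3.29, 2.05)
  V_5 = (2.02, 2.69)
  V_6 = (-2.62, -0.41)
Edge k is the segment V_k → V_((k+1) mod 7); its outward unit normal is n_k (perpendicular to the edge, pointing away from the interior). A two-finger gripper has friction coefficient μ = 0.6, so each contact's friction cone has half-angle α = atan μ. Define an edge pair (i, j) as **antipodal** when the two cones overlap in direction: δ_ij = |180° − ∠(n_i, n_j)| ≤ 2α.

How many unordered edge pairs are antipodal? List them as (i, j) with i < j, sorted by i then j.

α = atan 0.6 = 30.96°;  2α = 61.93°
n_0 = (-0.6823, -0.7311)
n_1 = (+0.4279, -0.9038)
n_2 = (+0.6806, -0.7326)
n_3 = (+0.9017, -0.4324)
n_4 = (+0.4500, +0.8930)
n_5 = (-0.5555, +0.8315)
n_6 = (-0.8851, +0.4654)
  (0,1): δ = 111.64°  ·
  (0,2): δ = 94.08°  ·
  (0,3): δ = 72.60°  ·
  (0,4): δ = 16.28°  ✓
  (0,5): δ = 76.77°  ·
  (0,6): δ = 105.29°  ·
  (1,2): δ = 162.44°  ·
  (1,3): δ = 140.96°  ·
  (1,4): δ = 52.08°  ✓
  (1,5): δ = 8.41°  ✓
  (1,6): δ = 36.92°  ✓
  (2,3): δ = 158.52°  ·
  (2,4): δ = 69.64°  ·
  (2,5): δ = 9.15°  ✓
  (2,6): δ = 19.37°  ✓
  (3,4): δ = 91.12°  ·
  (3,5): δ = 30.63°  ✓
  (3,6): δ = 2.12°  ✓
  (4,5): δ = 119.51°  ·
  (4,6): δ = 90.99°  ·
  (5,6): δ = 151.49°  ·
antipodal pairs: 8

count = 8; pairs: (0,4), (1,4), (1,5), (1,6), (2,5), (2,6), (3,5), (3,6)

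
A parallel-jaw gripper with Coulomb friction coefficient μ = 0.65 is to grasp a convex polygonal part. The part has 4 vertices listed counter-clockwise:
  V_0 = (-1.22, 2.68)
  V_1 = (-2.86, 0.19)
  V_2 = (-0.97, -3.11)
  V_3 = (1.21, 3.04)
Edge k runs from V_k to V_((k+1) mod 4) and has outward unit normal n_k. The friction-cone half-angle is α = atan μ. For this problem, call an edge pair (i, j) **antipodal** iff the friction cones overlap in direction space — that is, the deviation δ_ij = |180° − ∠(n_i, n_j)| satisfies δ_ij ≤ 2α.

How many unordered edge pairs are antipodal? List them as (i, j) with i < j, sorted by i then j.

count = 3; pairs: (0,2), (1,2), (2,3)

α = atan 0.65 = 33.02°;  2α = 66.05°
n_0 = (-0.8351, +0.5500)
n_1 = (-0.8678, -0.4970)
n_2 = (+0.9425, -0.3341)
n_3 = (-0.1465, +0.9892)
  (0,1): δ = 116.83°  ·
  (0,2): δ = 13.85°  ✓
  (0,3): δ = 131.80°  ·
  (1,2): δ = 49.32°  ✓
  (1,3): δ = 68.63°  ·
  (2,3): δ = 62.06°  ✓
antipodal pairs: 3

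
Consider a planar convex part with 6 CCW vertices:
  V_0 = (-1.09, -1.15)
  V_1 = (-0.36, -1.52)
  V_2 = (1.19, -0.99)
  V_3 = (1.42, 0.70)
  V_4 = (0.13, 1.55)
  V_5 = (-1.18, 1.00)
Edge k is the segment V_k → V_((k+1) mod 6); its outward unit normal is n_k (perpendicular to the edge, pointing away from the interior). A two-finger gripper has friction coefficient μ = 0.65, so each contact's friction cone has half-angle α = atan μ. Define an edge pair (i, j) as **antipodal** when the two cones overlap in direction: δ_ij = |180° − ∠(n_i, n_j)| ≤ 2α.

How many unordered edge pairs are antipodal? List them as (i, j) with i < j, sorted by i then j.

α = atan 0.65 = 33.02°;  2α = 66.05°
n_0 = (-0.4521, -0.8920)
n_1 = (+0.3235, -0.9462)
n_2 = (+0.9909, -0.1349)
n_3 = (+0.5502, +0.8350)
n_4 = (-0.3871, +0.9220)
n_5 = (-0.9991, -0.0418)
  (0,1): δ = 134.24°  ·
  (0,2): δ = 70.87°  ·
  (0,3): δ = 6.50°  ✓
  (0,4): δ = 49.65°  ✓
  (0,5): δ = 119.28°  ·
  (1,2): δ = 116.63°  ·
  (1,3): δ = 52.26°  ✓
  (1,4): δ = 3.90°  ✓
  (1,5): δ = 73.52°  ·
  (2,3): δ = 115.63°  ·
  (2,4): δ = 59.47°  ✓
  (2,5): δ = 10.15°  ✓
  (3,4): δ = 123.84°  ·
  (3,5): δ = 54.22°  ✓
  (4,5): δ = 110.38°  ·
antipodal pairs: 7

count = 7; pairs: (0,3), (0,4), (1,3), (1,4), (2,4), (2,5), (3,5)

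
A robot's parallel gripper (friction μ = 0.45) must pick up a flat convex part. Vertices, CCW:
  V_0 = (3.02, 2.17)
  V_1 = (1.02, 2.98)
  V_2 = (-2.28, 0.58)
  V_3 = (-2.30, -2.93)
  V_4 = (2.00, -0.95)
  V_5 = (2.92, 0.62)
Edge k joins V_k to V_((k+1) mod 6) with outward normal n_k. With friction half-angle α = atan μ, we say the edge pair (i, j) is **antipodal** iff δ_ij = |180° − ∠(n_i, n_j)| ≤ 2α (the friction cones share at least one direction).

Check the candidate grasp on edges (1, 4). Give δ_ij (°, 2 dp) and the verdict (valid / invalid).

δ = 23.60°, valid

α = atan 0.45 = 24.23°;  2α = 48.46°
edge 1: e_1 = (-3.30, -2.40);  n_1 = (-0.5882, +0.8087)
edge 4: e_4 = (+0.92, +1.57);  n_4 = (+0.8628, -0.5056)
∠(n_1, n_4) = 156.40°
δ = |180° − 156.40°| = 23.60°
23.60° ≤ 2α = 48.46°  →  valid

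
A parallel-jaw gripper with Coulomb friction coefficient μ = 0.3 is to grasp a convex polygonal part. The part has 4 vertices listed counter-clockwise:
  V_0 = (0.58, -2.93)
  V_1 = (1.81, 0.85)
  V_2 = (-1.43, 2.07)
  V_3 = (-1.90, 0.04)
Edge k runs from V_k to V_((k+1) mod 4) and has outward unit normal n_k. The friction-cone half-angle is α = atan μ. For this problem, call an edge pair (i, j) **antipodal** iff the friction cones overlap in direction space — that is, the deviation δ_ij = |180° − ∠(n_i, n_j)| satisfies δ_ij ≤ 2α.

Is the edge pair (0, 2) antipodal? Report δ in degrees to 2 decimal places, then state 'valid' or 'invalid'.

δ = 4.99°, valid

α = atan 0.3 = 16.70°;  2α = 33.40°
edge 0: e_0 = (+1.23, +3.78);  n_0 = (+0.9509, -0.3094)
edge 2: e_2 = (-0.47, -2.03);  n_2 = (-0.9742, +0.2256)
∠(n_0, n_2) = 175.01°
δ = |180° − 175.01°| = 4.99°
4.99° ≤ 2α = 33.40°  →  valid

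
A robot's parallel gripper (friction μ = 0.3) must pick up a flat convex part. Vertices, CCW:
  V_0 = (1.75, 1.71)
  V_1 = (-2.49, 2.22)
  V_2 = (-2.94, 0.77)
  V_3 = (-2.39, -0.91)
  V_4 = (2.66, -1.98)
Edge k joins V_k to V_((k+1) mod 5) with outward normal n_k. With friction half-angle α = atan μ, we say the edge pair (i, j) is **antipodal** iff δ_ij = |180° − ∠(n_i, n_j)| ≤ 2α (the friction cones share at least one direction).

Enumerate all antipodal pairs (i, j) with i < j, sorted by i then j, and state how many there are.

count = 3; pairs: (0,3), (1,4), (2,4)

α = atan 0.3 = 16.70°;  2α = 33.40°
n_0 = (+0.1194, +0.9928)
n_1 = (-0.9551, +0.2964)
n_2 = (-0.9504, -0.3111)
n_3 = (-0.2073, -0.9783)
n_4 = (+0.9709, +0.2394)
  (0,1): δ = 100.38°  ·
  (0,2): δ = 65.01°  ·
  (0,3): δ = 5.10°  ✓
  (0,4): δ = 110.71°  ·
  (1,2): δ = 144.63°  ·
  (1,3): δ = 84.72°  ·
  (1,4): δ = 31.09°  ✓
  (2,3): δ = 120.09°  ·
  (2,4): δ = 4.27°  ✓
  (3,4): δ = 64.18°  ·
antipodal pairs: 3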